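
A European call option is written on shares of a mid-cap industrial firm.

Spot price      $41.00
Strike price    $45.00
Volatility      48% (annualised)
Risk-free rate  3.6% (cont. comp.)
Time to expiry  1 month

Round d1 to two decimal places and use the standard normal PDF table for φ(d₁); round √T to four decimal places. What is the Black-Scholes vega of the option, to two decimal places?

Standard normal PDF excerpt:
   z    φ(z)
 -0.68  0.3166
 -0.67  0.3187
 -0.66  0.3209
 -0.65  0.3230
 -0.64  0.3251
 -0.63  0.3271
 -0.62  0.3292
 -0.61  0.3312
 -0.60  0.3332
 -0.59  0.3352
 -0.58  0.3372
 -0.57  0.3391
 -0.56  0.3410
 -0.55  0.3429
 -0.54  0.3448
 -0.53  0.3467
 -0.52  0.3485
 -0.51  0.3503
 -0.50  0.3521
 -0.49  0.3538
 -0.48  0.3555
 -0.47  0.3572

T = 0.08333;  σ√T = 0.1386
d₁ = [ln(41/45) + (0.036 + ½·0.48²)·0.08333] / (σ√T) = (-0.0931 + 0.0126) / 0.1386 = -0.5809 ⇒ -0.58
√T = √0.08333 = 0.2887
φ(d₁) = φ(-0.58) = 0.3372
vega = S·φ(d₁)·√T = 41·0.3372·0.2887 = 3.9913

3.99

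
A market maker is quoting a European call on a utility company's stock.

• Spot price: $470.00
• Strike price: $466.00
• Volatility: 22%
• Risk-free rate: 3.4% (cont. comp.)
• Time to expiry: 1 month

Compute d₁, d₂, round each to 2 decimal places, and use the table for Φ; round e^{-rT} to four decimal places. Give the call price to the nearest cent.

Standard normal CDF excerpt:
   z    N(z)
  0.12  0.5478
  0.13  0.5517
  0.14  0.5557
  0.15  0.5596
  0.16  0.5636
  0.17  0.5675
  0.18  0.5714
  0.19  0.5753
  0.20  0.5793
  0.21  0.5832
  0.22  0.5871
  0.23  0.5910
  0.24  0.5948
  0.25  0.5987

σ√T = 0.22 × 0.2887 = 0.0635
d₁ = [ln(470/466) + (0.034 + ½·0.22²)·0.08333] / (σ√T) = (0.0085 + 0.0049) / 0.0635 = 0.2109 → 0.21
d₂ = 0.2109 − 0.0635 = 0.1474 → 0.15
exp(−rT) = exp(−0.034·0.08333) = 0.9972
N(d₁) = N(0.21) = 0.5832;  N(d₂) = N(0.15) = 0.5596
C = 470·0.5832 − 466·0.9972·0.5596 = 274.1040 − 260.0434 = 14.0606

$14.06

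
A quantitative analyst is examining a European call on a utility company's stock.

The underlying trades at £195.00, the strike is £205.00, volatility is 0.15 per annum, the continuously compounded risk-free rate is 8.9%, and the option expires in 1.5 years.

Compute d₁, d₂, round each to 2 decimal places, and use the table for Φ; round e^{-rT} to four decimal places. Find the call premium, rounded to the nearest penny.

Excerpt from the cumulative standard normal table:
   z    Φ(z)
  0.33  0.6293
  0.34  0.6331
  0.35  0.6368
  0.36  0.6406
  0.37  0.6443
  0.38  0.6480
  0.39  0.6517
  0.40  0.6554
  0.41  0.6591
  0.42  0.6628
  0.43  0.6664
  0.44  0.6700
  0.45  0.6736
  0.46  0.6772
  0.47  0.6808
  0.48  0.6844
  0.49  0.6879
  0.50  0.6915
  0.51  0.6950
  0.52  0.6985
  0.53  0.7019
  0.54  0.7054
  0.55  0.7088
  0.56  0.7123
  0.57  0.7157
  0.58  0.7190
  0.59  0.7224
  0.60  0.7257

σ√T = 0.15 × 1.2247 = 0.1837
ln(S/K) + (r + σ²/2)T = ln(195/205) + (0.089 + 0.15²/2)·1.5 = -0.0500 + 0.1504 = 0.1004
d₁ = 0.1004 / 0.1837 = 0.5463 → 0.55
d₂ = d₁ − σ√T = 0.5463 − 0.1837 = 0.3626 → 0.36
exp(−rT) = exp(−0.089·1.5) = 0.8750
C = 195·N(0.55) − 205·0.8750·N(0.36) = 195·0.7088 − 205·0.8750·0.6406 = 138.2160 − 114.9076 = 23.3084

£23.31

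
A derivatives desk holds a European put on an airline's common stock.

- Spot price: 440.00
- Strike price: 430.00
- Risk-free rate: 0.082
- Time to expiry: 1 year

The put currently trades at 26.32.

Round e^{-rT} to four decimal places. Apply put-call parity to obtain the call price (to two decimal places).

e^(−rT) = e^(−0.082·1) = 0.9213
Put-call parity: C − P = S − K·e^(−rT) = 440 − 430·0.9213 = 440 − 396.1590 = 43.8410
C = P + (C − P) = 26.32 + (43.8410) = 70.1610

70.16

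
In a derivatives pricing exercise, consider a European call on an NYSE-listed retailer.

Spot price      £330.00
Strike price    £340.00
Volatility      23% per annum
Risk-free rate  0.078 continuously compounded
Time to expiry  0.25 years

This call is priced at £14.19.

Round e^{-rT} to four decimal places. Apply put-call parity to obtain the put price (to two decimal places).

£17.63

e^(−rT) = e^(−0.078·0.25) = 0.9807
Put-call parity: C − P = S − K·e^(−rT) = 330 − 340·0.9807 = 330 − 333.4380 = -3.4380
P = C − (C − P) = 14.19 − (-3.4380) = 17.6280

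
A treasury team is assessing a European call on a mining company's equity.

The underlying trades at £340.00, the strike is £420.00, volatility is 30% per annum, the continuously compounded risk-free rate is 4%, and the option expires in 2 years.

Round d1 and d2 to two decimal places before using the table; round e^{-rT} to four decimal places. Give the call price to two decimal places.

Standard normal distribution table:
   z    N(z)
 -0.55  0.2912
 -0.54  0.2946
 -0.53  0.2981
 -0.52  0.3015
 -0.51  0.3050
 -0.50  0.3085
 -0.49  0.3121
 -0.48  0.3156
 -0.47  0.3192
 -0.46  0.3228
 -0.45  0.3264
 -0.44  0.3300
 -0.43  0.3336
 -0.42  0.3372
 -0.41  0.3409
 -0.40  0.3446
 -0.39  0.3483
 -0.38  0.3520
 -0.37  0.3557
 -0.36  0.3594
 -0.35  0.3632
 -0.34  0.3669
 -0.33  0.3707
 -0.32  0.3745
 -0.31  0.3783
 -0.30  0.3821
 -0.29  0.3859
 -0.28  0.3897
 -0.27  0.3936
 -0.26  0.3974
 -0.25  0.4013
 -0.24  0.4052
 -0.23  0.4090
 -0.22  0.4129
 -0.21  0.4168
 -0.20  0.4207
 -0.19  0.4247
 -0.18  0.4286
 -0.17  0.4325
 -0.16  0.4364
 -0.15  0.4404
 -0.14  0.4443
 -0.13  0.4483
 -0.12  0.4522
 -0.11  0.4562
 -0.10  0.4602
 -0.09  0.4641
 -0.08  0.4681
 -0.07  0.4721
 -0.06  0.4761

T = 2;  σ√T = 0.4243
d₁ = [ln(340/420) + (0.04 + 0.3²/2)·2] / 0.4243 = [-0.2113 + 0.1700] / 0.4243 = -0.0974 ⇒ -0.10
d₂ = d₁ − σ√T = -0.0974 − 0.4243 = -0.5216 ⇒ -0.52
e^(−rT) = e^(−0.04·2) = 0.9231
N(d₁) = N(-0.10) = 0.4602;  N(d₂) = N(-0.52) = 0.3015
C = 340·0.4602 − 420·0.9231·0.3015 = 156.4680 − 116.8922 = 39.5758

£39.58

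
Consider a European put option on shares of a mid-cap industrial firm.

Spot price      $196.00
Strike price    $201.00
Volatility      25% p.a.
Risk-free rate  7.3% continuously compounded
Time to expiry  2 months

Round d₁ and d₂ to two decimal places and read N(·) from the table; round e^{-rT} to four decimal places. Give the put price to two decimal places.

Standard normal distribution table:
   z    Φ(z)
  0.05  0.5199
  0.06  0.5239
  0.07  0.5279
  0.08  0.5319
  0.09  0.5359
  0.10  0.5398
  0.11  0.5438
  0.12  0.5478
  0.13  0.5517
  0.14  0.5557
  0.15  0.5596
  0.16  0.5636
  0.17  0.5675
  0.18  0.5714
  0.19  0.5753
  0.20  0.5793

$9.21

σ√T = 0.25 × 0.4082 = 0.1021
d₁ = [ln(196/201) + (0.073 + ½·0.25²)·0.1667] / (σ√T) = (-0.0252 + 0.0174) / 0.1021 = -0.0766 → -0.08
d₂ = -0.0766 − 0.1021 = -0.1786 → -0.18
exp(−rT) = exp(−0.073·0.1667) = 0.9879
N(−d₂) = N(0.18) = 0.5714;  N(−d₁) = N(0.08) = 0.5319
P = 201·0.9879·0.5714 − 196·0.5319 = 113.4617 − 104.2524 = 9.2093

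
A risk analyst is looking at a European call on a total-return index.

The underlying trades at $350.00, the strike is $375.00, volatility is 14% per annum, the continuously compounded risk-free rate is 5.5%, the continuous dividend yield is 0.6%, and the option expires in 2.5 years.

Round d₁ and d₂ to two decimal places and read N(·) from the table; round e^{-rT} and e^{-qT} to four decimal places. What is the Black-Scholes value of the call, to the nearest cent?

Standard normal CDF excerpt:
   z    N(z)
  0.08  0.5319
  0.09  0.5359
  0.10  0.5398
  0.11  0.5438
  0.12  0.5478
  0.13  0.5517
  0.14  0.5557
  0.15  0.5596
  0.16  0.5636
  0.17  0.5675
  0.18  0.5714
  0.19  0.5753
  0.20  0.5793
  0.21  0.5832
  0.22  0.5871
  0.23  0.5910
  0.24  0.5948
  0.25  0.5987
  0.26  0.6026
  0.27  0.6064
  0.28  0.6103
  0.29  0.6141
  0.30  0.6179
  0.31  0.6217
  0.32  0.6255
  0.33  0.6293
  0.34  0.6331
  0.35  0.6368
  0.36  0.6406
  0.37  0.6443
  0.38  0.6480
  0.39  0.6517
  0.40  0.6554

σ√T = 0.14 × 1.5811 = 0.2214
d₁ = [ln(350/375) + (0.055 − 0.006 + ½·0.14²)·2.5] / (σ√T) = (-0.0690 + 0.1470) / 0.2214 = 0.3524 ⇒ 0.35
d₂ = 0.3524 − 0.2214 = 0.1310 ⇒ 0.13
exp(−qT) = exp(−0.006·2.5) = 0.9851;  exp(−rT) = exp(−0.055·2.5) = 0.8715
N(d₁) = N(0.35) = 0.6368;  N(d₂) = N(0.13) = 0.5517
C = 350·0.9851·0.6368 − 375·0.8715·0.5517 = 219.5591 − 180.3025 = 39.2566

$39.26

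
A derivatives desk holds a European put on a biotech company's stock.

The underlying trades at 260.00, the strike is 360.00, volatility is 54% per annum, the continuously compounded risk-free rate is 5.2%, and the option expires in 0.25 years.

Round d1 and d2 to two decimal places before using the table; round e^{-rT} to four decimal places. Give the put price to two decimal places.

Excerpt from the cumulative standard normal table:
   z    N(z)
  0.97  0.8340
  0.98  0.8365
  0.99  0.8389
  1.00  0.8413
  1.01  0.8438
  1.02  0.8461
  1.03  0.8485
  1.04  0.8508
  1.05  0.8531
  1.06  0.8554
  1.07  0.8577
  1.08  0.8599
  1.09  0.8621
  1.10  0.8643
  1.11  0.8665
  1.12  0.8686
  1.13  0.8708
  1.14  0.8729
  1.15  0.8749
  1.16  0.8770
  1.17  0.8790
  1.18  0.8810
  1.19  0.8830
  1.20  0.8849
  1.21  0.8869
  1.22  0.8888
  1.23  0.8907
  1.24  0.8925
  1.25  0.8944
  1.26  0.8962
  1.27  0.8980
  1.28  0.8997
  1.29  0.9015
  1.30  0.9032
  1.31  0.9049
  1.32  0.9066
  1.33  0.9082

σ√T = 0.54 × 0.5000 = 0.2700
ln(S/K) + (r + σ²/2)T = ln(260/360) + (0.052 + 0.54²/2)·0.25 = -0.3254 + 0.0495 = -0.2760
d₁ = -0.2760 / 0.2700 = -1.0221 → -1.02
d₂ = d₁ − σ√T = -1.0221 − 0.2700 = -1.2921 → -1.29
exp(−rT) = exp(−0.052·0.25) = 0.9871
N(−d₂) = N(1.29) = 0.9015;  N(−d₁) = N(1.02) = 0.8461
P = 360·0.9871·0.9015 − 260·0.8461 = 320.3534 − 219.9860 = 100.3674

100.37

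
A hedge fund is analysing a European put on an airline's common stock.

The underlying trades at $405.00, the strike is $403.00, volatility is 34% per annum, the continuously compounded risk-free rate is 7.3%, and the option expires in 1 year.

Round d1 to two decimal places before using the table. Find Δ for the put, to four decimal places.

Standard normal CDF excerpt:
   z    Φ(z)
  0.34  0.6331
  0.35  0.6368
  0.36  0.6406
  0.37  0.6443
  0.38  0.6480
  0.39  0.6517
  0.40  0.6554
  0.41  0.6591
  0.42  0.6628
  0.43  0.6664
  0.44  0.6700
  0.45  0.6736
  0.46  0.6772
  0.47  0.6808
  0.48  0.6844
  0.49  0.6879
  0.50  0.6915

σ√T = 0.34·√1 = 0.3400
d₁ = [ln(405/403) + (0.073 + 0.34²/2)·1] / 0.3400 = [0.0050 + 0.1308] / 0.3400 = 0.3993 which rounds to 0.40
N(d₁) = N(0.40) = 0.6554
Δ_put = N(d₁) − 1 = 0.6554 − 1 = -0.3446

-0.3446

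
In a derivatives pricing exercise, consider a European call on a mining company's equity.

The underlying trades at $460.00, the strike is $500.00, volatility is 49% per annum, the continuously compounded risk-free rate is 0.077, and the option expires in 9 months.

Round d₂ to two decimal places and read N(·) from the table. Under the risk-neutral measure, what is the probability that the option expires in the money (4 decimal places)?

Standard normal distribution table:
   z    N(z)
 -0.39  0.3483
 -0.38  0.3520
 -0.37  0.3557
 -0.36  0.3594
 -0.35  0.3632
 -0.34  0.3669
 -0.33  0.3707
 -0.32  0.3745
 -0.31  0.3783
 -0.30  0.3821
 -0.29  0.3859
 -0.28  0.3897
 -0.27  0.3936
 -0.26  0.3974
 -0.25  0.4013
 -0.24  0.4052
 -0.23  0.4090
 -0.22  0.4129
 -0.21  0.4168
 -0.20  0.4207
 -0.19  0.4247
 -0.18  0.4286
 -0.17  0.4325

T = 0.75;  σ√T = 0.4244
d₁ = [ln(460/500) + (0.077 + 0.49²/2)·0.75] / 0.4244 = [-0.0834 + 0.1478] / 0.4244 = 0.1518 → 0.15
d₂ = d₁ − σ√T = 0.1518 − 0.4244 = -0.2726 → -0.27
Pr(exercise) under Q = N(d₂) = 0.3936

0.3936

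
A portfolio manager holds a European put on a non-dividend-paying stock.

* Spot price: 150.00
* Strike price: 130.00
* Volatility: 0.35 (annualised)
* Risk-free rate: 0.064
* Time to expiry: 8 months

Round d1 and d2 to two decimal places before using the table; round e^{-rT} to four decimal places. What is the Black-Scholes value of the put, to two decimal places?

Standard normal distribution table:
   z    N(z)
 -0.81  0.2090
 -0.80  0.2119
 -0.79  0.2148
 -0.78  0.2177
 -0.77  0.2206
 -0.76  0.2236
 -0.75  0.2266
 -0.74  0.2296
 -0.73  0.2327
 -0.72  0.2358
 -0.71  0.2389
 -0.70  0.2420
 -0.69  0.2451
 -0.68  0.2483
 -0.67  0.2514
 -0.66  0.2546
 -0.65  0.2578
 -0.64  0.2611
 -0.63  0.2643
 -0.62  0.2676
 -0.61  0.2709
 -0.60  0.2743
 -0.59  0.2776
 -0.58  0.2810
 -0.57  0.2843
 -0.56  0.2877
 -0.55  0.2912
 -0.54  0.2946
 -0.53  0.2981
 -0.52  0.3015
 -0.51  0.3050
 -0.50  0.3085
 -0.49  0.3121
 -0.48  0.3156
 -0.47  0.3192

σ√T = 0.35·√0.6667 = 0.2858
d₁ = [ln(150/130) + (0.064 + 0.35²/2)·0.6667] / 0.2858 = [0.1431 + 0.0835] / 0.2858 = 0.7929 ⇒ 0.79
d₂ = d₁ − σ√T = 0.7929 − 0.2858 = 0.5072 ⇒ 0.51
exp(−rT) = exp(−0.064·0.6667) = 0.9582
N(−d₂) = N(-0.51) = 0.3050;  N(−d₁) = N(-0.79) = 0.2148
P = 130·0.9582·0.3050 − 150·0.2148 = 37.9926 − 32.2200 = 5.7726

5.77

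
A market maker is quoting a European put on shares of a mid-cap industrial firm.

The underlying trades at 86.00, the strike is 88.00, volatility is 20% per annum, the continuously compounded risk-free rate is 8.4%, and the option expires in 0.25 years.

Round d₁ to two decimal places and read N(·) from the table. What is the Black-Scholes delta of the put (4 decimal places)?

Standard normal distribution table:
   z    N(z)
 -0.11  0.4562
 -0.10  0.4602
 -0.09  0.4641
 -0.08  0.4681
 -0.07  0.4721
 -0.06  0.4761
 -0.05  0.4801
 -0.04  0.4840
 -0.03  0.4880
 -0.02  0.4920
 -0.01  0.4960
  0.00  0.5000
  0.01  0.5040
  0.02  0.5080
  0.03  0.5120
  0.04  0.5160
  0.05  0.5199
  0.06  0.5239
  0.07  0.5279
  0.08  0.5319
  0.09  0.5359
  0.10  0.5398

-0.4880

σ√T = 0.2 × 0.5000 = 0.1000
d₁ = [ln(86/88) + (0.084 + 0.2²/2)·0.25] / 0.1000 = [-0.0230 + 0.0260] / 0.1000 = 0.0301 → 0.03
N(d₁) = N(0.03) = 0.5120
Δ_put = N(d₁) − 1 = 0.5120 − 1 = -0.4880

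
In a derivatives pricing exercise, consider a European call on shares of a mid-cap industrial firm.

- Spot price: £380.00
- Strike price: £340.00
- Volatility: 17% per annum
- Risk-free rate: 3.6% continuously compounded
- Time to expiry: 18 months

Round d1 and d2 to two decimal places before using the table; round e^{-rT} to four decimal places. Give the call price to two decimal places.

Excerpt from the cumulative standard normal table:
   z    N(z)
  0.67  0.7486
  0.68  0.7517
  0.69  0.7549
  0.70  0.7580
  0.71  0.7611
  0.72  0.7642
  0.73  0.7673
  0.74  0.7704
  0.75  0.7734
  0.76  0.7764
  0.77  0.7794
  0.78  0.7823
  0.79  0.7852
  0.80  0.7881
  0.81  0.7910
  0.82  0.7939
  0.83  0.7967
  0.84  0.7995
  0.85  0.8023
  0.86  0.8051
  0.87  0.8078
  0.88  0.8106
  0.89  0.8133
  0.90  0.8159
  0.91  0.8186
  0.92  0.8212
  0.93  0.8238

£66.88

T = 1.5;  σ√T = 0.2082
d₁ = [ln(380/340) + (0.036 + 0.17²/2)·1.5] / 0.2082 = [0.1112 + 0.0757] / 0.2082 = 0.8977 ⇒ 0.90
d₂ = d₁ − σ√T = 0.8977 − 0.2082 = 0.6895 ⇒ 0.69
e^(−rT) = e^(−0.036·1.5) = 0.9474
N(d₁) = N(0.90) = 0.8159;  N(d₂) = N(0.69) = 0.7549
C = 380·0.8159 − 340·0.9474·0.7549 = 310.0420 − 243.1654 = 66.8766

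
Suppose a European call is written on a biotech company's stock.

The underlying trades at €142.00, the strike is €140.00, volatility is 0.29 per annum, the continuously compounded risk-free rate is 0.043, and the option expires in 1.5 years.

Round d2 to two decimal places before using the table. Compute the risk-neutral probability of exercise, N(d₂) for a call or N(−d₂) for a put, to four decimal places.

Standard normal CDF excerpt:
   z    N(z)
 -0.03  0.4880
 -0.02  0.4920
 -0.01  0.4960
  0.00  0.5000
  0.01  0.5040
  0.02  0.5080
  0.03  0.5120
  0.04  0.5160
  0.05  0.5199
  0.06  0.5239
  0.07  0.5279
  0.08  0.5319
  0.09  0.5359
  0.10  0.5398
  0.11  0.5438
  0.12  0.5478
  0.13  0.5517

σ√T = 0.29·√1.5 = 0.3552
d₁ = [ln(142/140) + (0.043 + 0.29²/2)·1.5] / 0.3552 = [0.0142 + 0.1276] / 0.3552 = 0.3991 ⇒ 0.40
d₂ = d₁ − σ√T = 0.3991 − 0.3552 = 0.0439 ⇒ 0.04
Risk-neutral Pr[S_T > K] = N(d₂) = N(0.04) = 0.5160

0.5160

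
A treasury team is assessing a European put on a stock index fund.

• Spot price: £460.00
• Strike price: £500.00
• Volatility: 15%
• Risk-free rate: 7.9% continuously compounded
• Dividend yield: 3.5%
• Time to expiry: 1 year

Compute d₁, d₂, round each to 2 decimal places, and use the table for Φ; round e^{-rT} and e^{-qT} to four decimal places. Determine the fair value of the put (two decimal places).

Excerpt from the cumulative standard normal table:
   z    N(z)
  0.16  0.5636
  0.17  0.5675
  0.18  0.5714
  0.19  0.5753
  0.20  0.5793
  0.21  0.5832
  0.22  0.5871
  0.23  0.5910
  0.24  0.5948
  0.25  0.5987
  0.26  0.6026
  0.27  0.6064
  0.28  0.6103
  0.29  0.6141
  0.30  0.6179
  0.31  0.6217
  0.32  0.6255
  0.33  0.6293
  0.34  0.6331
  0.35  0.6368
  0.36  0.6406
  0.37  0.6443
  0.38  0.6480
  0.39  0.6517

T = 1;  σ√T = 0.1500
d₁ = [ln(460/500) + (0.079 − 0.035 + 0.15²/2)·1] / 0.1500 = [-0.0834 + 0.0552] / 0.1500 = -0.1875 → -0.19
d₂ = d₁ − σ√T = -0.1875 − 0.1500 = -0.3375 → -0.34
e^(−qT) = e^(−0.035·1) = 0.9656;  e^(−rT) = e^(−0.079·1) = 0.9240
N(−d₂) = N(0.34) = 0.6331;  N(−d₁) = N(0.19) = 0.5753
P = 500·0.9240·0.6331 − 460·0.9656·0.5753 = 292.4922 − 255.5345 = 36.9577

£36.96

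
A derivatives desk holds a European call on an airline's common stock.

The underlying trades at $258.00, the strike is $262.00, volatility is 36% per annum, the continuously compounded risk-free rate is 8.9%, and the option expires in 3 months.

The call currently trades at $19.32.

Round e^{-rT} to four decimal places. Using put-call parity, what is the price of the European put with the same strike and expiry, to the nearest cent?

exp(−rT) = exp(−0.089·0.25) = 0.9780
Put-call parity: C − P = S − K·e^(−rT) = 258 − 262·0.9780 = 258 − 256.2360 = 1.7640
P = C − (C − P) = 19.32 − (1.7640) = 17.5560

$17.56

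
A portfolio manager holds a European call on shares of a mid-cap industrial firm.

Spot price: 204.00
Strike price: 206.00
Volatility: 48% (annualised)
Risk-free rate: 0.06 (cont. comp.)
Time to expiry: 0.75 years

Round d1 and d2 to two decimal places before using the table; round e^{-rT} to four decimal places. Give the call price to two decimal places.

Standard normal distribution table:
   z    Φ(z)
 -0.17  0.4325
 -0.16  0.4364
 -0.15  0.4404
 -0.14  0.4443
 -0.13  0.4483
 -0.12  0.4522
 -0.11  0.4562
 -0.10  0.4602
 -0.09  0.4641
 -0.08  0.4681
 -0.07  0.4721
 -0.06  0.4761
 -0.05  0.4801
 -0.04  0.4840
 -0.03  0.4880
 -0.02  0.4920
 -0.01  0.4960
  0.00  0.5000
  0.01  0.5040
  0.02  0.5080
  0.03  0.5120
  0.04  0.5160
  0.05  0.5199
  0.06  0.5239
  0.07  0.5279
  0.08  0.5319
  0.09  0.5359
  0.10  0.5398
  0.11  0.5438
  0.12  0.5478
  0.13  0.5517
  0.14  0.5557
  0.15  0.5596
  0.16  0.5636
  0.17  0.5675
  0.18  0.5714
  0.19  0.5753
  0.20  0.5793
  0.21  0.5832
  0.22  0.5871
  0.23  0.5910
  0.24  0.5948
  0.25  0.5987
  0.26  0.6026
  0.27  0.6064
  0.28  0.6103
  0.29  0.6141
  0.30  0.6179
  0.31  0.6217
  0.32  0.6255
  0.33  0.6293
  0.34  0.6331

σ√T = 0.48 × 0.8660 = 0.4157
d₁ = [ln(204/206) + (0.06 + ½·0.48²)·0.75] / (σ√T) = (-0.0098 + 0.1314) / 0.4157 = 0.2926 → 0.29
d₂ = 0.2926 − 0.4157 = -0.1231 → -0.12
e^(−rT) = e^(−0.06·0.75) = 0.9560
C = 204·N(0.29) − 206·0.9560·N(-0.12) = 204·0.6141 − 206·0.9560·0.4522 = 125.2764 − 89.0545 = 36.2219

36.22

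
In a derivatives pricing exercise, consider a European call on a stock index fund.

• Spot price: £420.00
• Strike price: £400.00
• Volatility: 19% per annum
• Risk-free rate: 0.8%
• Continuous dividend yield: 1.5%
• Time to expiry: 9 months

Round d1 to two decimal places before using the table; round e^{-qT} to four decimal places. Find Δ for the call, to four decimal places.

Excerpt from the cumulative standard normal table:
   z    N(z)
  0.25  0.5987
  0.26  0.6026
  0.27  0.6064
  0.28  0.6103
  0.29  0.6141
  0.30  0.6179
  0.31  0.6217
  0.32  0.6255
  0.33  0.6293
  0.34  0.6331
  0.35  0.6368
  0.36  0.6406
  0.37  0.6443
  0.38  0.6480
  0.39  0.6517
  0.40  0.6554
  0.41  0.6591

0.6297

σ√T = 0.19·√0.75 = 0.1645
d₁ = [ln(420/400) + (0.008 − 0.015 + 0.19²/2)·0.75] / 0.1645 = [0.0488 + 0.0083] / 0.1645 = 0.3469 ⇒ 0.35
N(d₁) = N(0.35) = 0.6368
Δ_call = e^(−qT)·N(d₁) = 0.9888·0.6368 = 0.6297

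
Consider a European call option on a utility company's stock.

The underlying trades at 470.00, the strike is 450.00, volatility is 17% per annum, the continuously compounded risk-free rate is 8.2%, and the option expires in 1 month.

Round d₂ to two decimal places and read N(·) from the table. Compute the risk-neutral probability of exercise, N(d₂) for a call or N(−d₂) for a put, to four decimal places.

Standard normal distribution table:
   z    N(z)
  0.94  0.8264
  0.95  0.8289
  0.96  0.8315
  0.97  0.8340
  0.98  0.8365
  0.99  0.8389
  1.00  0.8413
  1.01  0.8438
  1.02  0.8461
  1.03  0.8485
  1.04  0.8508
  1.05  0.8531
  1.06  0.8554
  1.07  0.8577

T = 0.08333;  σ√T = 0.0491
d₁ = [ln(470/450) + (0.082 + ½·0.17²)·0.08333] / (σ√T) = (0.0435 + 0.0080) / 0.0491 = 1.0499 which rounds to 1.05
d₂ = 1.0499 − 0.0491 = 1.0008 which rounds to 1.00
Risk-neutral Pr[S_T > K] = N(d₂) = N(1.00) = 0.8413

0.8413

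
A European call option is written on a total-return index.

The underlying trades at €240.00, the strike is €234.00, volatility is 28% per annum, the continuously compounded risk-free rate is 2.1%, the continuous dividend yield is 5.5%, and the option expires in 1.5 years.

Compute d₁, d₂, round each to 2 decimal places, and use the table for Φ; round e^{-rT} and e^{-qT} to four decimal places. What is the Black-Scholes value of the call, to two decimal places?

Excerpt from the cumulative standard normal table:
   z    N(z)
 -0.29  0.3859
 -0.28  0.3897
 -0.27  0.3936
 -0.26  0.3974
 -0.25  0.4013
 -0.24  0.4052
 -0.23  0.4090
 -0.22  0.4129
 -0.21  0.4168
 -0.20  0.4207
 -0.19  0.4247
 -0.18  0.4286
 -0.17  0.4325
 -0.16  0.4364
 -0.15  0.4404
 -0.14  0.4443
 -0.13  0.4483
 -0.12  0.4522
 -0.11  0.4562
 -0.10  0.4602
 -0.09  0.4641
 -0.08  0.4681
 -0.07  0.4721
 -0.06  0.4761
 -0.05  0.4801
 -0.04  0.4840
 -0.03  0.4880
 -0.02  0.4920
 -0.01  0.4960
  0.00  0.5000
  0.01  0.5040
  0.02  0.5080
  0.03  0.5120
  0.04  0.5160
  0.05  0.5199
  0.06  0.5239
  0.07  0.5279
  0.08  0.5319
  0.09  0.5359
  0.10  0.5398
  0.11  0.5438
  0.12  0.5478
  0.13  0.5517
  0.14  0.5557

€28.30

T = 1.5;  σ√T = 0.3429
d₁ = [ln(240/234) + (0.021 − 0.055 + 0.28²/2)·1.5] / 0.3429 = [0.0253 + 0.0078] / 0.3429 = 0.0966 ≈ 0.10
d₂ = d₁ − σ√T = 0.0966 − 0.3429 = -0.2464 ≈ -0.25
e^(−qT) = e^(−0.055·1.5) = 0.9208;  e^(−rT) = e^(−0.021·1.5) = 0.9690
N(d₁) = N(0.10) = 0.5398;  N(d₂) = N(-0.25) = 0.4013
C = 240·0.9208·0.5398 − 234·0.9690·0.4013 = 119.2915 − 90.9932 = 28.2983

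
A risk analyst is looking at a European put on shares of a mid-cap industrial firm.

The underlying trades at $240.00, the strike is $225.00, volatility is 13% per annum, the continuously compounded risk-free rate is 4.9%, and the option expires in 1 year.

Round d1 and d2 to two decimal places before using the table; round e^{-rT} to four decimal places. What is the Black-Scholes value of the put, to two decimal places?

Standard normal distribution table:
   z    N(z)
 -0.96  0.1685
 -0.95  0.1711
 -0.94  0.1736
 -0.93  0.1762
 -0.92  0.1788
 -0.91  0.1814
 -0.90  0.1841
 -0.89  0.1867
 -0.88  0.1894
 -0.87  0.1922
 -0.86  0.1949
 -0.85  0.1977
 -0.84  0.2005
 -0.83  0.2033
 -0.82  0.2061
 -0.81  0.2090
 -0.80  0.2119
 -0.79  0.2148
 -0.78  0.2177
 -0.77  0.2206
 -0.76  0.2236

$3.11

T = 1;  σ√T = 0.1300
d₁ = [ln(240/225) + (0.049 + 0.13²/2)·1] / 0.1300 = [0.0645 + 0.0575] / 0.1300 = 0.9384 ⇒ 0.94
d₂ = d₁ − σ√T = 0.9384 − 0.1300 = 0.8084 ⇒ 0.81
exp(−rT) = exp(−0.049·1) = 0.9522
P = 225·0.9522·N(-0.81) − 240·N(-0.94) = 225·0.9522·0.2090 − 240·0.1736 = 44.7772 − 41.6640 = 3.1132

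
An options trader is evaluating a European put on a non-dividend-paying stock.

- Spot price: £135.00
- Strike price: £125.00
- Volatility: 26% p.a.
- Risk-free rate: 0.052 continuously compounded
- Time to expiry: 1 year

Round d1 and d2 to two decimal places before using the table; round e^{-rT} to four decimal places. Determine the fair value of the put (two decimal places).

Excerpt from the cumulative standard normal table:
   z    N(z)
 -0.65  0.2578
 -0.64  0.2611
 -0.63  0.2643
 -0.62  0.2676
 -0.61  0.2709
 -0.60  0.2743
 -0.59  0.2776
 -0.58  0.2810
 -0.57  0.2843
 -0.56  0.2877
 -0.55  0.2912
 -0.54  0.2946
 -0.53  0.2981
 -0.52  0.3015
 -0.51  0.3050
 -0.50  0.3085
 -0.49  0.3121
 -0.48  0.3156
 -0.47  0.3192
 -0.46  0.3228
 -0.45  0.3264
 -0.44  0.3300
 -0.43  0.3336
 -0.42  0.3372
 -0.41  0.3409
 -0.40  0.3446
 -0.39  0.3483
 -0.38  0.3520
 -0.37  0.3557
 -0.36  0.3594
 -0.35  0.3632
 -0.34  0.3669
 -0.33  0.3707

σ√T = 0.26·√1 = 0.2600
d₁ = [ln(135/125) + (0.052 + ½·0.26²)·1] / (σ√T) = (0.0770 + 0.0858) / 0.2600 = 0.6260 ≈ 0.63
d₂ = 0.6260 − 0.2600 = 0.3660 ≈ 0.37
exp(−rT) = exp(−0.052·1) = 0.9493
N(−d₂) = N(-0.37) = 0.3557;  N(−d₁) = N(-0.63) = 0.2643
P = 125·0.9493·0.3557 − 135·0.2643 = 42.2083 − 35.6805 = 6.5278

£6.53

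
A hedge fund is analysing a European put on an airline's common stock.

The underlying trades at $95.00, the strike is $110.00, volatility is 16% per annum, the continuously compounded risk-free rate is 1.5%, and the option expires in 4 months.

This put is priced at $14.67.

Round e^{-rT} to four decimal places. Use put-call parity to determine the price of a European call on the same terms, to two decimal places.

exp(−rT) = exp(−0.015·0.3333) = 0.9950
Put-call parity: C − P = S − K·e^(−rT) = 95 − 110·0.9950 = 95 − 109.4500 = -14.4500
C = P + (C − P) = 14.67 + (-14.4500) = 0.2200

$0.22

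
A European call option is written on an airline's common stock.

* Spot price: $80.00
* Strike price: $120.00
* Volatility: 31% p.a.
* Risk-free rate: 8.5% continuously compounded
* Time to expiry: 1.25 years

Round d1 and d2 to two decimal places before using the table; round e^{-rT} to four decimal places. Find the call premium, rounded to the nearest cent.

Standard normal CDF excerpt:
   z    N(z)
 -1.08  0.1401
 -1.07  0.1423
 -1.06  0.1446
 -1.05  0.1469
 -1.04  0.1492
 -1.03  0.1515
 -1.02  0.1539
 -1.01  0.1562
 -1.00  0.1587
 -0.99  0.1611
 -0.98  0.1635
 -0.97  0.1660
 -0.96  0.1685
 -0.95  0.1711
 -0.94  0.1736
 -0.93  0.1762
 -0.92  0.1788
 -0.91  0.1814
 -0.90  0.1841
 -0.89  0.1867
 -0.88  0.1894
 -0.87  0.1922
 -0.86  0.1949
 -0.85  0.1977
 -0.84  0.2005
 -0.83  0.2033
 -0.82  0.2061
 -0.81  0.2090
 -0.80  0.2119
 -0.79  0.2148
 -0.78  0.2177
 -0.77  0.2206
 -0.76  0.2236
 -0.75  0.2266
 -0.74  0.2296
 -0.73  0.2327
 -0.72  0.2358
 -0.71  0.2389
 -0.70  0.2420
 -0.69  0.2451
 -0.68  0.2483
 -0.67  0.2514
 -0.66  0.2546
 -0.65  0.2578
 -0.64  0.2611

$3.51

σ√T = 0.31 × 1.1180 = 0.3466
d₁ = [ln(80/120) + (0.085 + 0.31²/2)·1.25] / 0.3466 = [-0.4055 + 0.1663] / 0.3466 = -0.6900 which rounds to -0.69
d₂ = d₁ − σ√T = -0.6900 − 0.3466 = -1.0366 which rounds to -1.04
exp(−rT) = exp(−0.085·1.25) = 0.8992
N(d₁) = N(-0.69) = 0.2451;  N(d₂) = N(-1.04) = 0.1492
C = 80·0.2451 − 120·0.8992·0.1492 = 19.6080 − 16.0993 = 3.5087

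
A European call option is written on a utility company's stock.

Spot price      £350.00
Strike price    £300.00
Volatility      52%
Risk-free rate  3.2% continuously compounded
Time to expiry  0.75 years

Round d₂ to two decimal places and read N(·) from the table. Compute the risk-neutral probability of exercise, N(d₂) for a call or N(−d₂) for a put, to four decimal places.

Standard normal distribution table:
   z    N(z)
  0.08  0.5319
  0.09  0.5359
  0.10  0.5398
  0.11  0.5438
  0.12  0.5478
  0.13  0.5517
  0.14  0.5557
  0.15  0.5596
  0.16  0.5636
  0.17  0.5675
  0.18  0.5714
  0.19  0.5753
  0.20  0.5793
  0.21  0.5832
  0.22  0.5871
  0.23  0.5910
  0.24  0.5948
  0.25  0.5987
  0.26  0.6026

σ√T = 0.52 × 0.8660 = 0.4503
ln(S/K) + (r + σ²/2)T = ln(350/300) + (0.032 + 0.52²/2)·0.75 = 0.1542 + 0.1254 = 0.2796
d₁ = 0.2796 / 0.4503 = 0.6208 which rounds to 0.62
d₂ = d₁ − σ√T = 0.6208 − 0.4503 = 0.1704 which rounds to 0.17
Pr(exercise) under Q = N(d₂) = 0.5675

0.5675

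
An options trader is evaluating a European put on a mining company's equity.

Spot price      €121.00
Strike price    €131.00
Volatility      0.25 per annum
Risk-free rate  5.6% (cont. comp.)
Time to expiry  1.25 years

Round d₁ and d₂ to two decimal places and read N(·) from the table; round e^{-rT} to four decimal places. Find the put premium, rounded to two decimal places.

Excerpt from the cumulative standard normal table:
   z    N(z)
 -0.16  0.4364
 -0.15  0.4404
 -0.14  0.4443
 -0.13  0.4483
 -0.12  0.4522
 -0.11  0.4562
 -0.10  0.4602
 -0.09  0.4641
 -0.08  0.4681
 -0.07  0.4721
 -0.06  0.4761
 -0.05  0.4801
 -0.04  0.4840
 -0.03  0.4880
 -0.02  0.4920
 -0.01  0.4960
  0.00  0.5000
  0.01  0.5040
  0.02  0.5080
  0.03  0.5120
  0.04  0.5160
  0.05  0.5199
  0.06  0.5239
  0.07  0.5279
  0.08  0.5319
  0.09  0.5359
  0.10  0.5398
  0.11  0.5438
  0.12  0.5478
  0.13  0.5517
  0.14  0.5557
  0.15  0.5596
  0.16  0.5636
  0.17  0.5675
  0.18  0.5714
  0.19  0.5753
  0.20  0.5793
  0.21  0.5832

€14.12

σ√T = 0.25 × 1.1180 = 0.2795
d₁ = [ln(121/131) + (0.056 + ½·0.25²)·1.25] / (σ√T) = (-0.0794 + 0.1091) / 0.2795 = 0.1061 ⇒ 0.11
d₂ = 0.1061 − 0.2795 = -0.1734 ⇒ -0.17
exp(−rT) = exp(−0.056·1.25) = 0.9324
N(−d₂) = N(0.17) = 0.5675;  N(−d₁) = N(-0.11) = 0.4562
P = 131·0.9324·0.5675 − 121·0.4562 = 69.3169 − 55.2002 = 14.1167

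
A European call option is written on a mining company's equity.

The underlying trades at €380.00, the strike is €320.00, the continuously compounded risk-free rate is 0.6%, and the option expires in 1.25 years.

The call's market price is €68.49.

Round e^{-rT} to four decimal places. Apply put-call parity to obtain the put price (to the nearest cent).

e^(−rT) = e^(−0.006·1.25) = 0.9925
Put-call parity: C − P = S − K·e^(−rT) = 380 − 320·0.9925 = 380 − 317.6000 = 62.4000
P = C − (C − P) = 68.49 − (62.4000) = 6.0900

€6.09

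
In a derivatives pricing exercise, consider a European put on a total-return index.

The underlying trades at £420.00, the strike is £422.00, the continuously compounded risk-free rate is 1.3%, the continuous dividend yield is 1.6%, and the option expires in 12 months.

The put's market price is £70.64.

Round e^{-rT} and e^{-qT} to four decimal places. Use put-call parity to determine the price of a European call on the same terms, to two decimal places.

£67.41

e^(−qT) = e^(−0.016·1) = 0.9841;  e^(−rT) = e^(−0.013·1) = 0.9871
Put-call parity: C − P = S·e^(−qT) − K·e^(−rT) = 420·0.9841 − 422·0.9871 = 413.3220 − 416.5562 = -3.2342
C = P + (C − P) = 70.64 + (-3.2342) = 67.4058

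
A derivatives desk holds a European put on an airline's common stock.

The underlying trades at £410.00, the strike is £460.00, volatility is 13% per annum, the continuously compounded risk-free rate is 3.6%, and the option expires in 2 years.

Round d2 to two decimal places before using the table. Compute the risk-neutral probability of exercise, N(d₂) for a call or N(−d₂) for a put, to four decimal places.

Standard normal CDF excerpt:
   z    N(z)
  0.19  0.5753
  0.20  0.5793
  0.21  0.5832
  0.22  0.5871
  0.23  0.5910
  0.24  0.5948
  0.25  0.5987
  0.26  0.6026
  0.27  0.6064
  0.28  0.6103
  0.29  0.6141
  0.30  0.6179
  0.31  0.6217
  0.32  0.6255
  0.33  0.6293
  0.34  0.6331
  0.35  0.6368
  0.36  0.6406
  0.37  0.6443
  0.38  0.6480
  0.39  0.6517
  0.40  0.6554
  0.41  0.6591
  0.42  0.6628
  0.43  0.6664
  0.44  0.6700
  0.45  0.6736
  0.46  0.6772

0.6293

σ√T = 0.13·√2 = 0.1838
d₁ = [ln(410/460) + (0.036 + 0.13²/2)·2] / 0.1838 = [-0.1151 + 0.0889] / 0.1838 = -0.1423 ⇒ -0.14
d₂ = d₁ − σ√T = -0.1423 − 0.1838 = -0.3262 ⇒ -0.33
Risk-neutral Pr[S_T < K] = N(−d₂) = N(0.33) = 0.6293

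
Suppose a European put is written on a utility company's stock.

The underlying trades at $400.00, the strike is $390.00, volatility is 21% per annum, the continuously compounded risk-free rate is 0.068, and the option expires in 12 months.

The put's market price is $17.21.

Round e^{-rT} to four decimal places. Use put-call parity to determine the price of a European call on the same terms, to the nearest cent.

exp(−rT) = exp(−0.068·1) = 0.9343
Put-call parity: C − P = S − K·e^(−rT) = 400 − 390·0.9343 = 400 − 364.3770 = 35.6230
C = P + (C − P) = 17.21 + (35.6230) = 52.8330

$52.83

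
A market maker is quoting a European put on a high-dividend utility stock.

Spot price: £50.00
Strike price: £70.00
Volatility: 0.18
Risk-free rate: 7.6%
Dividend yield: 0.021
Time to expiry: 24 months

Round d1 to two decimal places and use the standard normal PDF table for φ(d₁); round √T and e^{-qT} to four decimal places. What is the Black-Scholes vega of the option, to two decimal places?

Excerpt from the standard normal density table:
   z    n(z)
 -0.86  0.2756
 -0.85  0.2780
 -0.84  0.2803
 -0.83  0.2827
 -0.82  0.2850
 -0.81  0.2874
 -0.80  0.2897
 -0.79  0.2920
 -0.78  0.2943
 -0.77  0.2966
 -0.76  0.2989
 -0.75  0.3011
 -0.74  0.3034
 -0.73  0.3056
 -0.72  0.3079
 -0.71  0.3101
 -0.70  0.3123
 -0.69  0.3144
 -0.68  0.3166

σ√T = 0.18·√2 = 0.2546
d₁ = [ln(50/70) + (0.076 − 0.021 + 0.18²/2)·2] / 0.2546 = [-0.3365 + 0.1424] / 0.2546 = -0.7624 → -0.76
√T = √2 = 1.4142
φ(d₁) = φ(-0.76) = 0.2989
exp(−qT) = exp(−0.021·2) = 0.9589
vega = S·exp(−qT)·φ(d₁)·√T = 50·0.9589·0.2989·1.4142 = 20.2666
(Vega is the same for a European call and put with the same parameters.)

20.27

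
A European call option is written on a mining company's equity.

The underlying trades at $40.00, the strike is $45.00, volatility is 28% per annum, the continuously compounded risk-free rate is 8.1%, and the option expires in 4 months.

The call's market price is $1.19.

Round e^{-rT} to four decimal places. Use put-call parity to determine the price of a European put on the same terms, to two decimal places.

e^(−rT) = e^(−0.081·0.3333) = 0.9734
Put-call parity: C − P = S − K·e^(−rT) = 40 − 45·0.9734 = 40 − 43.8030 = -3.8030
P = C − (C − P) = 1.19 − (-3.8030) = 4.9930

$4.99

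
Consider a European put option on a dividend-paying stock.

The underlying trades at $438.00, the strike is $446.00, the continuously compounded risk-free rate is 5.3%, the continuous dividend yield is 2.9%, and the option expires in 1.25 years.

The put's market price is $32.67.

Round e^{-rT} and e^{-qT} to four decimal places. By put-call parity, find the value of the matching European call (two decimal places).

e^(−qT) = e^(−0.029·1.25) = 0.9644;  e^(−rT) = e^(−0.053·1.25) = 0.9359
Put-call parity: C − P = S·e^(−qT) − K·e^(−rT) = 438·0.9644 − 446·0.9359 = 422.4072 − 417.4114 = 4.9958
C = P + (C − P) = 32.67 + (4.9958) = 37.6658

$37.67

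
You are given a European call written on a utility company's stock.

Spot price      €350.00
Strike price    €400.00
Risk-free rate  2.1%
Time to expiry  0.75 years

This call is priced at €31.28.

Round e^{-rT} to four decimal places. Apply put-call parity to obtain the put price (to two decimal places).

€75.04

e^(−rT) = e^(−0.021·0.75) = 0.9844
Put-call parity: C − P = S − K·e^(−rT) = 350 − 400·0.9844 = 350 − 393.7600 = -43.7600
P = C − (C − P) = 31.28 − (-43.7600) = 75.0400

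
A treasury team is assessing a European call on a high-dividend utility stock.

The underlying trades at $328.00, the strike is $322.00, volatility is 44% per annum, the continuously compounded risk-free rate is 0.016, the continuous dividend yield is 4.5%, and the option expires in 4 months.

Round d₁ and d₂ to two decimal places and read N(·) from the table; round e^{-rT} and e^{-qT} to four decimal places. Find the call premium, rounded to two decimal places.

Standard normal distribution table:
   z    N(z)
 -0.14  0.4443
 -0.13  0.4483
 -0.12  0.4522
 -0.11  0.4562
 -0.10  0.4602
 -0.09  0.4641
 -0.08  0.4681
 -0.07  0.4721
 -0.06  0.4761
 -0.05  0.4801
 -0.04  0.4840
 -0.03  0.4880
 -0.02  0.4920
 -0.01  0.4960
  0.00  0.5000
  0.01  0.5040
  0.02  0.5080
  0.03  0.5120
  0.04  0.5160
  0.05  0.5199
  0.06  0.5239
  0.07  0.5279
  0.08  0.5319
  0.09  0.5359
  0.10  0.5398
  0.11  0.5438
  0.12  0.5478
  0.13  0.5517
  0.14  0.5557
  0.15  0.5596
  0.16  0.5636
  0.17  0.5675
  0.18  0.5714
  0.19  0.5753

$33.46

T = 0.3333;  σ√T = 0.2540
d₁ = [ln(328/322) + (0.016 − 0.045 + 0.44²/2)·0.3333] / 0.2540 = [0.0185 + 0.0226] / 0.2540 = 0.1616 ≈ 0.16
d₂ = d₁ − σ√T = 0.1616 − 0.2540 = -0.0924 ≈ -0.09
exp(−qT) = exp(−0.045·0.3333) = 0.9851;  exp(−rT) = exp(−0.016·0.3333) = 0.9947
C = 328·0.9851·N(0.16) − 322·0.9947·N(-0.09) = 328·0.9851·0.5636 − 322·0.9947·0.4641 = 182.1064 − 148.6482 = 33.4582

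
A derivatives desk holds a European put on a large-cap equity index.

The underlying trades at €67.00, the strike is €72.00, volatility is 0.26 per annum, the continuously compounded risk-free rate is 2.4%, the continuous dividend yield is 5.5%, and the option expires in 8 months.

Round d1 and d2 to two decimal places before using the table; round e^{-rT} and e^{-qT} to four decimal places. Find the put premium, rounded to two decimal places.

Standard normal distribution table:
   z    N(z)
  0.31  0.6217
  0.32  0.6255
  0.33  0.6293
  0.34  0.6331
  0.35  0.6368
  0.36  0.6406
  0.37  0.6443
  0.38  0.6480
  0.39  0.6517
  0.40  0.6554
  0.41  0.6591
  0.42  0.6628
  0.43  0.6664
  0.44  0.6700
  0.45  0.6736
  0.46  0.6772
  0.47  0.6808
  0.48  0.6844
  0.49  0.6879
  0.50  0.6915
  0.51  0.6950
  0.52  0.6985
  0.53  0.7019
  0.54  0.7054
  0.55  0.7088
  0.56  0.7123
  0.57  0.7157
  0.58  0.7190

€9.34

σ√T = 0.26 × 0.8165 = 0.2123
d₁ = [ln(67/72) + (0.024 − 0.055 + 0.26²/2)·0.6667] / 0.2123 = [-0.0720 + 0.0019] / 0.2123 = -0.3302 → -0.33
d₂ = d₁ − σ√T = -0.3302 − 0.2123 = -0.5425 → -0.54
e^(−qT) = e^(−0.055·0.6667) = 0.9640;  e^(−rT) = e^(−0.024·0.6667) = 0.9841
P = 72·0.9841·N(0.54) − 67·0.9640·N(0.33) = 72·0.9841·0.7054 − 67·0.9640·0.6293 = 49.9813 − 40.6452 = 9.3360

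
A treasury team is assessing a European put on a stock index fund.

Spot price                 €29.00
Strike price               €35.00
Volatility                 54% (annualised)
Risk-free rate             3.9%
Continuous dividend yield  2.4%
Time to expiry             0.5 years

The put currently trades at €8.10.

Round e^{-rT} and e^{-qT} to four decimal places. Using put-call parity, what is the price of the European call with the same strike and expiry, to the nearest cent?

€2.43

e^(−qT) = e^(−0.024·0.5) = 0.9881;  e^(−rT) = e^(−0.039·0.5) = 0.9807
Put-call parity: C − P = S·e^(−qT) − K·e^(−rT) = 29·0.9881 − 35·0.9807 = 28.6549 − 34.3245 = -5.6696
C = P + (C − P) = 8.10 + (-5.6696) = 2.4304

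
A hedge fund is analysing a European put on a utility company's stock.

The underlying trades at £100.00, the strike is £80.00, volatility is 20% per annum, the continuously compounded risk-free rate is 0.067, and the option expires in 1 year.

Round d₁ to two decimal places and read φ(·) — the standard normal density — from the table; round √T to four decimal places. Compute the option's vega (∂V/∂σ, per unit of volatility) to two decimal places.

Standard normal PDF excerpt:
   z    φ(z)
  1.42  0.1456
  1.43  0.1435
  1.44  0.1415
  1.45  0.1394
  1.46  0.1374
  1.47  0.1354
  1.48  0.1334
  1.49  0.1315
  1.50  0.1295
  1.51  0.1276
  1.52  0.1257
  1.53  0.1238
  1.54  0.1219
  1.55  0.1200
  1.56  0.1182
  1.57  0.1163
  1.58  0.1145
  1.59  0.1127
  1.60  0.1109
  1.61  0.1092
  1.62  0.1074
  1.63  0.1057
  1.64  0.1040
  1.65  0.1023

12.00

T = 1;  σ√T = 0.2000
d₁ = [ln(100/80) + (0.067 + 0.2²/2)·1] / 0.2000 = [0.2231 + 0.0870] / 0.2000 = 1.5507 ⇒ 1.55
√T = √1 = 1.0000
φ(d₁) = φ(1.55) = 0.1200
vega = S·φ(d₁)·√T = 100·0.1200·1.0000 = 12.0000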